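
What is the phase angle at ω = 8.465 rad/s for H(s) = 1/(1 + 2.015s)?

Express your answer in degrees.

Phase = -arctan(ωτ) = -arctan(8.465 × 2.015) = -86.6°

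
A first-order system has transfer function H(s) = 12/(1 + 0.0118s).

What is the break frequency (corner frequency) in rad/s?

Corner frequency = 1/τ = 1/0.0118 = 84.746 rad/s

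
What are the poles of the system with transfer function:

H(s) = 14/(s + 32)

Pole is where denominator = 0: s + 32 = 0, so s = -32.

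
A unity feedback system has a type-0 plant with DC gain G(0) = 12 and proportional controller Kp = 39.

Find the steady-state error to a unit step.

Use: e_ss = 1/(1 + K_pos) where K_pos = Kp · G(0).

K_pos = Kp · G(0) = 39 × 12 = 468. e_ss = 1/(1 + 468) = 0.0021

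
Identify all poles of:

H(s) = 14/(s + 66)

Pole is where denominator = 0: s + 66 = 0, so s = -66.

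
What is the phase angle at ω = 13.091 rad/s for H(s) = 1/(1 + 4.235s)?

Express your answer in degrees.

Phase = -arctan(ωτ) = -arctan(13.091 × 4.235) = -89.0°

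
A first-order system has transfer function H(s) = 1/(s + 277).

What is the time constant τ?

For H(s) = 1/(s + 1/τ), the pole is at -1/τ = -277, so τ = 1/277 = 0.0036 s.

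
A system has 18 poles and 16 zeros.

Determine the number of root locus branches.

Root locus has n branches where n = number of poles = 18.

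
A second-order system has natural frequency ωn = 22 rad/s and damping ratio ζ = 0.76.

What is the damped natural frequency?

ωd = ωn√(1 - ζ²) = 22√(1 - 0.76²) = 14.3 rad/s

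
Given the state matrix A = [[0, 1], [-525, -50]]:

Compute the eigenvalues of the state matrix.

det(A - λI) = λ² - (-50)λ + 525 = (λ - (-15))(λ - (-35)). Eigenvalues: -15, -35.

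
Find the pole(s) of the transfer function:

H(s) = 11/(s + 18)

Pole is where denominator = 0: s + 18 = 0, so s = -18.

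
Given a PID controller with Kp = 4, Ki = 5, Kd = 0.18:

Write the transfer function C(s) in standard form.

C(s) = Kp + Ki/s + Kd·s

Substituting values: C(s) = 4 + 5/s + 0.18s = (0.18s² + 4s + 5)/s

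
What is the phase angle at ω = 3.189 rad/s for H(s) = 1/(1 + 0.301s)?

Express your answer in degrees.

Phase = -arctan(ωτ) = -arctan(3.189 × 0.301) = -43.8°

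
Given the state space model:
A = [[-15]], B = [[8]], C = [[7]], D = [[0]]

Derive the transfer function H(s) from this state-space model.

(sI - A)⁻¹ = 1/(s + 15). H(s) = 7 × 8/(s + 15) + 0 = 56/(s + 15).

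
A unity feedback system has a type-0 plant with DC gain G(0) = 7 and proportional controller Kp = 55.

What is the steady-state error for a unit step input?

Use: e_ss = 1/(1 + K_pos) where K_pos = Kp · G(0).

K_pos = Kp · G(0) = 55 × 7 = 385. e_ss = 1/(1 + 385) = 0.0026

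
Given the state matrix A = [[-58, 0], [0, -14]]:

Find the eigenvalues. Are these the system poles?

For diagonal matrix, eigenvalues are diagonal entries: λ₁ = -58, λ₂ = -14. Eigenvalues of A = system poles.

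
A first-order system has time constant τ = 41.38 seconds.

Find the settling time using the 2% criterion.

For first-order system, 2% settling time ≈ 4τ = 4 × 41.38 = 165.52 s.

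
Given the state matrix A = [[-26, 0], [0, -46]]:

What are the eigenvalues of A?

For diagonal matrix, eigenvalues are diagonal entries: λ₁ = -26, λ₂ = -46.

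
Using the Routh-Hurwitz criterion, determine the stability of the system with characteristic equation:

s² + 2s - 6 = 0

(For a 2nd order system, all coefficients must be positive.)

Coefficients: 1, 2, -6. c=-6 not positive, so system is unstable.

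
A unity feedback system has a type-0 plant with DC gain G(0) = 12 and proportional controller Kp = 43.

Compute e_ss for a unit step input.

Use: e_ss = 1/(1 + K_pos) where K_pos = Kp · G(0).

K_pos = Kp · G(0) = 43 × 12 = 516. e_ss = 1/(1 + 516) = 0.0019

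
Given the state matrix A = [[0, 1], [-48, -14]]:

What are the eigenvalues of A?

det(A - λI) = λ² - (-14)λ + 48 = (λ - (-6))(λ - (-8)). Eigenvalues: -6, -8.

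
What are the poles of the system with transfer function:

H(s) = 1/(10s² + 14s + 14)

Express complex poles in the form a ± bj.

Discriminant = 14² - 4×10×14 = 196 - 560 = -364 < 0, so the poles are a complex conjugate pair s = (-14 ± j√364)/(2×10). Real part = -14/(2×10) = -14/20 = -0.7; imaginary part = ±√364/(2×10) ≈ 0.9539. Poles: s = -0.7 ± 0.9539j.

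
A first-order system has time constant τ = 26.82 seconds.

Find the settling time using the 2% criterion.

For first-order system, 2% settling time ≈ 4τ = 4 × 26.82 = 107.28 s.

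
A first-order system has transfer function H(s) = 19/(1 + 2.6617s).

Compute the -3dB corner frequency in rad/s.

Corner frequency = 1/τ = 1/2.6617 = 0.376 rad/s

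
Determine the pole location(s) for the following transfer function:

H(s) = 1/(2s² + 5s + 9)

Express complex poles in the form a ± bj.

Discriminant = 5² - 4×2×9 = 25 - 72 = -47 < 0, so the poles are a complex conjugate pair s = (-5 ± j√47)/(2×2). Real part = -5/(2×2) = -5/4 = -1.25; imaginary part = ±√47/(2×2) ≈ 1.7139. Poles: s = -1.25 ± 1.7139j.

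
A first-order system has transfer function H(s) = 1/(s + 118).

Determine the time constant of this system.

For H(s) = 1/(s + 1/τ), the pole is at -1/τ = -118, so τ = 1/118 = 0.0085 s.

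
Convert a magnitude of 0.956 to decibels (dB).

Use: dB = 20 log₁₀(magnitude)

dB = 20 log₁₀(0.956) = -0.4 dB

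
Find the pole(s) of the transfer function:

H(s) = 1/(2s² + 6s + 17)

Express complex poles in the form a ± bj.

Discriminant = 6² - 4×2×17 = 36 - 136 = -100 < 0, so the poles are a complex conjugate pair s = (-6 ± j√100)/(2×2). Real part = -6/(2×2) = -6/4 = -1.5; imaginary part = ±√100/(2×2) = 10/4 = 2.5. Poles: s = -1.5 ± 2.5j.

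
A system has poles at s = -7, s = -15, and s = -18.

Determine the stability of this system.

All poles are in the left half-plane. System is stable.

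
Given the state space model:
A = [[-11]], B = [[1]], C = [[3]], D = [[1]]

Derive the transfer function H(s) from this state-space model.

(sI - A)⁻¹ = 1/(s + 11). H(s) = 3×1/(s + 11) + 1 = (s + 14)/(s + 11).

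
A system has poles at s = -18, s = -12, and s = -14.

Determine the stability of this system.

All poles are in the left half-plane. System is stable.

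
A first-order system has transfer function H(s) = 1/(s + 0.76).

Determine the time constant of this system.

For H(s) = 1/(s + 1/τ), the pole is at -1/τ = -0.76, so τ = 1/0.76 = 1.3158 s.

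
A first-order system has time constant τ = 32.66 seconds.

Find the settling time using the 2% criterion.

For first-order system, 2% settling time ≈ 4τ = 4 × 32.66 = 130.64 s.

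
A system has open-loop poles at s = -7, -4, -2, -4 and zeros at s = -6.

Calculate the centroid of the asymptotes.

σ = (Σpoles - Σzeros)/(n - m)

σ = (Σpoles - Σzeros)/(n - m) = (-17 - (-6))/(4 - 1) = -11/3 = -3.67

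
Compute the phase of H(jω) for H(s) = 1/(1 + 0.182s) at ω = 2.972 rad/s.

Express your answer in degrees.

Phase = -arctan(ωτ) = -arctan(2.972 × 0.182) = -28.4°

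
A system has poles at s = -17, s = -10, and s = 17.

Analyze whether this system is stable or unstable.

Pole(s) at s = 17 are not in the left half-plane. System is unstable.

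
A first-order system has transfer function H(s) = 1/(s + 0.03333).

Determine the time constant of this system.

For H(s) = 1/(s + 1/τ), the pole is at -1/τ = -0.03333, so τ = 1/0.03333 = 30 s.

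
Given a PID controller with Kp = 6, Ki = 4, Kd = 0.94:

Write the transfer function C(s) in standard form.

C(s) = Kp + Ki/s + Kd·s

Substituting values: C(s) = 6 + 4/s + 0.94s = (0.94s² + 6s + 4)/s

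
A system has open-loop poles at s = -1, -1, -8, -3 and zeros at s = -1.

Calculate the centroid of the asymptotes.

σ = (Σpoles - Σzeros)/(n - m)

σ = (Σpoles - Σzeros)/(n - m) = (-13 - (-1))/(4 - 1) = -12/3 = -4.0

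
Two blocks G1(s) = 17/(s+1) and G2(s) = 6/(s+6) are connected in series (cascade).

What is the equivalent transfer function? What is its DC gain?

Series: multiply transfer functions. G_eq = 17/(s+1) × 6/(s+6) = 102/((s+1)(s+6)). DC gain = 102/(1×6) = 17.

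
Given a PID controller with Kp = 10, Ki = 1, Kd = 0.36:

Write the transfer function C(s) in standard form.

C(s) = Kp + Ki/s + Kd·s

Substituting values: C(s) = 10 + 1/s + 0.36s = (0.36s² + 10s + 1)/s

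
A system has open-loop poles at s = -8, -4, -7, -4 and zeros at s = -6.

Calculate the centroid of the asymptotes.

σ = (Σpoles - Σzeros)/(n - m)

σ = (Σpoles - Σzeros)/(n - m) = (-23 - (-6))/(4 - 1) = -17/3 = -5.67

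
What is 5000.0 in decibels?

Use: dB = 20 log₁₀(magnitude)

dB = 20 log₁₀(5000.0) = 74.0 dB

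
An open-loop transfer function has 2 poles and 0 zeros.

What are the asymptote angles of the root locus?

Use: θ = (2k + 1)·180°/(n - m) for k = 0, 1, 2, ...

n - m = 2 - 0 = 2. Angles: θk = (2k + 1)·180°/2 = 90°, 270°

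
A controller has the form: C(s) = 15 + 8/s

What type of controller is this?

This is a Proportional-Integral (PI) controller.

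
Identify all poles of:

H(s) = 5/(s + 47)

Pole is where denominator = 0: s + 47 = 0, so s = -47.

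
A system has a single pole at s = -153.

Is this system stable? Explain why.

Pole at s = -153 is in the left half-plane. Stable.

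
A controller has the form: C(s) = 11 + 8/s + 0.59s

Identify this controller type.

This is a Proportional-Integral-Derivative (PID) controller.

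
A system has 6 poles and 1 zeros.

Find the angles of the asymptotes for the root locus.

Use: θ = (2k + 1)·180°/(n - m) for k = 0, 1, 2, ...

n - m = 6 - 1 = 5. Angles: θk = (2k + 1)·180°/5 = 36°, 108°, 180°, 252°, 324°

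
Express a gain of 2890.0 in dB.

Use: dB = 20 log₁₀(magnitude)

dB = 20 log₁₀(2890.0) = 69.2 dB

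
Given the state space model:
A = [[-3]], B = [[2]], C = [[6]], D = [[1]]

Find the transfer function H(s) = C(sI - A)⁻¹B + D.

(sI - A)⁻¹ = 1/(s + 3). H(s) = 6×2/(s + 3) + 1 = (s + 15)/(s + 3).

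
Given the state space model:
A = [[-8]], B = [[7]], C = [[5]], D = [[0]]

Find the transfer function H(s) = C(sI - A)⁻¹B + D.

(sI - A)⁻¹ = 1/(s + 8). H(s) = 5 × 7/(s + 8) + 0 = 35/(s + 8).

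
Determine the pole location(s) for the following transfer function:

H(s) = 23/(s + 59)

Pole is where denominator = 0: s + 59 = 0, so s = -59.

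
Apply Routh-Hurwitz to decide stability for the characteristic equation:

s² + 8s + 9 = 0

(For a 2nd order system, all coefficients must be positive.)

Coefficients: 1, 8, 9. All positive, so system is stable.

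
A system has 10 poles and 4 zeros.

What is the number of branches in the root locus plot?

Root locus has n branches where n = number of poles = 10.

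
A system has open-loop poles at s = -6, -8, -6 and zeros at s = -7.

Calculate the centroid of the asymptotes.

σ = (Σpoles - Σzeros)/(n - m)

σ = (Σpoles - Σzeros)/(n - m) = (-20 - (-7))/(3 - 1) = -13/2 = -6.5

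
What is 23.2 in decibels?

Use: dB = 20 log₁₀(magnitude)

dB = 20 log₁₀(23.2) = 27.3 dB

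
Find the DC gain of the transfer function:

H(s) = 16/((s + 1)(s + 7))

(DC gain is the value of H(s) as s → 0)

DC gain = H(0) = 16/(1 × 7) = 16/7 = 2.2857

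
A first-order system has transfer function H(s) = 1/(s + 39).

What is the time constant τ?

For H(s) = 1/(s + 1/τ), the pole is at -1/τ = -39, so τ = 1/39 = 0.0256 s.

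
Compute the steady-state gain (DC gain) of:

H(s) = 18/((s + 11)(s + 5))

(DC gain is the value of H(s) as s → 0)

DC gain = H(0) = 18/(11 × 5) = 18/55 = 0.3273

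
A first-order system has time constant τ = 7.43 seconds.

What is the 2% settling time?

For first-order system, 2% settling time ≈ 4τ = 4 × 7.43 = 29.72 s.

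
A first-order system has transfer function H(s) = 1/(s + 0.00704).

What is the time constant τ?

For H(s) = 1/(s + 1/τ), the pole is at -1/τ = -0.00704, so τ = 1/0.00704 = 142 s.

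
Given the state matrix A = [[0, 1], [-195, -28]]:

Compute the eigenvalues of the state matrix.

det(A - λI) = λ² - (-28)λ + 195 = (λ - (-13))(λ - (-15)). Eigenvalues: -13, -15.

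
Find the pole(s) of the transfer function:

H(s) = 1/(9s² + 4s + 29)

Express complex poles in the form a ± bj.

Discriminant = 4² - 4×9×29 = 16 - 1044 = -1028 < 0, so the poles are a complex conjugate pair s = (-4 ± j√1028)/(2×9). Real part = -4/(2×9) = -4/18 ≈ -0.2222; imaginary part = ±√1028/(2×9) ≈ 1.7812. Poles: s = -0.2222 ± 1.7812j.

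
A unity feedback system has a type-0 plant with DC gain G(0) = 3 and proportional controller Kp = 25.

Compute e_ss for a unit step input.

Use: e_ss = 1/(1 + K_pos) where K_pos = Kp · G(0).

K_pos = Kp · G(0) = 25 × 3 = 75. e_ss = 1/(1 + 75) = 0.0132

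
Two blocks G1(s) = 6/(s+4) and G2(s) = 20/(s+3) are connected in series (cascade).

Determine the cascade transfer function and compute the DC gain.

Series: multiply transfer functions. G_eq = 6/(s+4) × 20/(s+3) = 120/((s+4)(s+3)). DC gain = 120/(4×3) = 10.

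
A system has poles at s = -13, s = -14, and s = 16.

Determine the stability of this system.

Pole(s) at s = 16 are not in the left half-plane. System is unstable.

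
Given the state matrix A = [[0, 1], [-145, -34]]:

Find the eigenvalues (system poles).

det(A - λI) = λ² - (-34)λ + 145 = (λ - (-5))(λ - (-29)). Eigenvalues: -5, -29.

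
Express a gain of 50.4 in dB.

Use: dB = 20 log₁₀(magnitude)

dB = 20 log₁₀(50.4) = 34.0 dB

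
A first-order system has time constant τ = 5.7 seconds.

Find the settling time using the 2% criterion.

For first-order system, 2% settling time ≈ 4τ = 4 × 5.7 = 22.8 s.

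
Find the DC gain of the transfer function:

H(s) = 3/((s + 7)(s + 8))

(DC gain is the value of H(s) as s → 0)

DC gain = H(0) = 3/(7 × 8) = 3/56 = 0.0536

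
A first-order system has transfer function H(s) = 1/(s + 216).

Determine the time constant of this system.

For H(s) = 1/(s + 1/τ), the pole is at -1/τ = -216, so τ = 1/216 = 0.0046 s.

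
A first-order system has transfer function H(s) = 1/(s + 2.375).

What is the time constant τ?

For H(s) = 1/(s + 1/τ), the pole is at -1/τ = -2.375, so τ = 1/2.375 = 0.4211 s.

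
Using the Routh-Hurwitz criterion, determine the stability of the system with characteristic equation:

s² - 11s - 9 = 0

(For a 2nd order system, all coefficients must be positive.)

Coefficients: 1, -11, -9. b=-11, c=-9 not positive, so system is unstable.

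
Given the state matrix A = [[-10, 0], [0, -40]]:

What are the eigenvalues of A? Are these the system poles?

For diagonal matrix, eigenvalues are diagonal entries: λ₁ = -10, λ₂ = -40. Eigenvalues of A = system poles.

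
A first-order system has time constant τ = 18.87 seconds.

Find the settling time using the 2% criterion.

For first-order system, 2% settling time ≈ 4τ = 4 × 18.87 = 75.48 s.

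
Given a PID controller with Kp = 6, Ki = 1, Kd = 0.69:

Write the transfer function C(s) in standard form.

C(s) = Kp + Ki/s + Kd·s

Substituting values: C(s) = 6 + 1/s + 0.69s = (0.69s² + 6s + 1)/s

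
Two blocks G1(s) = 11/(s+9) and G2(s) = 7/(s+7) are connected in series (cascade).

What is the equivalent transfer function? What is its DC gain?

Series: multiply transfer functions. G_eq = 11/(s+9) × 7/(s+7) = 77/((s+9)(s+7)). DC gain = 77/(9×7) = 1.2222.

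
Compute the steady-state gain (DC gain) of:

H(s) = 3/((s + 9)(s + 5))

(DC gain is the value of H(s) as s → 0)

DC gain = H(0) = 3/(9 × 5) = 3/45 = 0.0667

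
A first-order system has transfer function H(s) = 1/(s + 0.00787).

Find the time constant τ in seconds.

For H(s) = 1/(s + 1/τ), the pole is at -1/τ = -0.00787, so τ = 1/0.00787 = 127.1 s.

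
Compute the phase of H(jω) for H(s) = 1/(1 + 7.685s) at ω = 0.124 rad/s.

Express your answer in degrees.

Phase = -arctan(ωτ) = -arctan(0.124 × 7.685) = -43.6°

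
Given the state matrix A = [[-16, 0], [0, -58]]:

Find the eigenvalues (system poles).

For diagonal matrix, eigenvalues are diagonal entries: λ₁ = -16, λ₂ = -58.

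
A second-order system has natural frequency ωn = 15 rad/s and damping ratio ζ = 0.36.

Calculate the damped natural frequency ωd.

ωd = ωn√(1 - ζ²) = 15√(1 - 0.36²) = 13.99 rad/s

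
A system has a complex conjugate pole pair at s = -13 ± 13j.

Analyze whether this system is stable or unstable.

Real part of poles is -13 (< 0, left half-plane). Stable.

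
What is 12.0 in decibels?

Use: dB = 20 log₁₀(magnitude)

dB = 20 log₁₀(12.0) = 21.6 dB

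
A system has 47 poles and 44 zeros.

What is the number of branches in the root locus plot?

Root locus has n branches where n = number of poles = 47.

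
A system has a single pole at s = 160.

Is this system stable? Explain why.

Pole at s = 160 is in the right half-plane. Unstable.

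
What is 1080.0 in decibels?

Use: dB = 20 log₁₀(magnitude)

dB = 20 log₁₀(1080.0) = 60.7 dB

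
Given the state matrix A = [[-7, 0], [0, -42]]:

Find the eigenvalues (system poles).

For diagonal matrix, eigenvalues are diagonal entries: λ₁ = -7, λ₂ = -42.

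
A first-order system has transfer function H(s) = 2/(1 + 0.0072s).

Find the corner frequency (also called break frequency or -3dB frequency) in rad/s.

Corner frequency = 1/τ = 1/0.0072 = 138.889 rad/s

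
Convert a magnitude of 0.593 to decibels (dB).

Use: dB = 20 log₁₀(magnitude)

dB = 20 log₁₀(0.593) = -4.5 dB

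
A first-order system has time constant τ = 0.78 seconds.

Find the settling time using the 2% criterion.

For first-order system, 2% settling time ≈ 4τ = 4 × 0.78 = 3.12 s.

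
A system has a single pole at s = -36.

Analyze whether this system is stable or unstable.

Pole at s = -36 is in the left half-plane. Stable.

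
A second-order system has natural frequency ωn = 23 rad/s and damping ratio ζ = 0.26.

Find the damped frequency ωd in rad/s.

ωd = ωn√(1 - ζ²) = 23√(1 - 0.26²) = 22.21 rad/s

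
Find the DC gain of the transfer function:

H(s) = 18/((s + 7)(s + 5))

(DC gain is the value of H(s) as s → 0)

DC gain = H(0) = 18/(7 × 5) = 18/35 = 0.5143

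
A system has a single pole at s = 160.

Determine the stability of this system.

Pole at s = 160 is in the right half-plane. Unstable.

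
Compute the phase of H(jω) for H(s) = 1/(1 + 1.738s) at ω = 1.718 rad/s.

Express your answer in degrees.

Phase = -arctan(ωτ) = -arctan(1.718 × 1.738) = -71.5°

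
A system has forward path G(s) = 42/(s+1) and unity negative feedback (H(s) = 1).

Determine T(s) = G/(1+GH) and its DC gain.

T(s) = G/(1+GH) = [42/(s+1)] / [1 + 42/(s+1)] = 42/(s+1+42) = 42/(s+43). DC gain = 42/43 = 0.9767.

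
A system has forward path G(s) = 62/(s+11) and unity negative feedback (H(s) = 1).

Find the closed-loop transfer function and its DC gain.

T(s) = G/(1+GH) = [62/(s+11)] / [1 + 62/(s+11)] = 62/(s+11+62) = 62/(s+73). DC gain = 62/73 = 0.8493.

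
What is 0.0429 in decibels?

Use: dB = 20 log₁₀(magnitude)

dB = 20 log₁₀(0.0429) = -27.4 dB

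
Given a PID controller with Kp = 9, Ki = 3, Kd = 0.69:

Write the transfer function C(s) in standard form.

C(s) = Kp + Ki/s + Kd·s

Substituting values: C(s) = 9 + 3/s + 0.69s = (0.69s² + 9s + 3)/s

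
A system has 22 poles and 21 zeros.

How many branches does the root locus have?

Root locus has n branches where n = number of poles = 22.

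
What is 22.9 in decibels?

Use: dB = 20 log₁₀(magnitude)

dB = 20 log₁₀(22.9) = 27.2 dB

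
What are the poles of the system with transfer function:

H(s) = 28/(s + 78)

Pole is where denominator = 0: s + 78 = 0, so s = -78.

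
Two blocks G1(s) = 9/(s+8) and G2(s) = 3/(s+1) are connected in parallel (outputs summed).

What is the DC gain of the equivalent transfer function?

Parallel: G_eq = G1 + G2. DC gain = G1(0) + G2(0) = 9/8 + 3/1 = 1.125 + 3 = 4.125.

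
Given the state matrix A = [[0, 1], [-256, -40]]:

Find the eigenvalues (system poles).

det(A - λI) = λ² - (-40)λ + 256 = (λ - (-32))(λ - (-8)). Eigenvalues: -32, -8.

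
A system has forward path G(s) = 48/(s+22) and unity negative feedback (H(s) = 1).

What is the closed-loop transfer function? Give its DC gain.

T(s) = G/(1+GH) = [48/(s+22)] / [1 + 48/(s+22)] = 48/(s+22+48) = 48/(s+70). DC gain = 48/70 = 0.6857.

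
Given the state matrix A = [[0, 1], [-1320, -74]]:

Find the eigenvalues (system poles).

det(A - λI) = λ² - (-74)λ + 1320 = (λ - (-30))(λ - (-44)). Eigenvalues: -30, -44.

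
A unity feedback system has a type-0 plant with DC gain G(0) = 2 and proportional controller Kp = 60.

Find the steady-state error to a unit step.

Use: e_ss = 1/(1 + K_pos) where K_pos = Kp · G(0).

K_pos = Kp · G(0) = 60 × 2 = 120. e_ss = 1/(1 + 120) = 0.0083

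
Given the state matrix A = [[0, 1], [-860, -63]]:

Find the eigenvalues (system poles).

det(A - λI) = λ² - (-63)λ + 860 = (λ - (-43))(λ - (-20)). Eigenvalues: -43, -20.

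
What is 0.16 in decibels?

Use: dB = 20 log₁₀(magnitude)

dB = 20 log₁₀(0.16) = -15.9 dB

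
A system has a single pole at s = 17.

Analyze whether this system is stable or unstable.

Pole at s = 17 is in the right half-plane. Unstable.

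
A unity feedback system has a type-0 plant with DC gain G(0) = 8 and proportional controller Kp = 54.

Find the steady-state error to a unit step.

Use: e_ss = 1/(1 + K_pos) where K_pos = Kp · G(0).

K_pos = Kp · G(0) = 54 × 8 = 432. e_ss = 1/(1 + 432) = 0.0023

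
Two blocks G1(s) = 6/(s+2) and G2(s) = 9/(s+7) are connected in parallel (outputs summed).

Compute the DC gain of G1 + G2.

Parallel: G_eq = G1 + G2. DC gain = G1(0) + G2(0) = 6/2 + 9/7 = 3 + 1.2857 = 4.2857.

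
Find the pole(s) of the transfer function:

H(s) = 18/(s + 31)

Pole is where denominator = 0: s + 31 = 0, so s = -31.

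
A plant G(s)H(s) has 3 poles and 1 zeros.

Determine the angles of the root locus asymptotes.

n - m = 3 - 1 = 2. Angles: θk = (2k + 1)·180°/2 = 90°, 270°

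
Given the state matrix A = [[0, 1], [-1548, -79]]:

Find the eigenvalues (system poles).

det(A - λI) = λ² - (-79)λ + 1548 = (λ - (-43))(λ - (-36)). Eigenvalues: -43, -36.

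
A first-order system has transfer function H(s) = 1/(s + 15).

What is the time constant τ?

For H(s) = 1/(s + 1/τ), the pole is at -1/τ = -15, so τ = 1/15 = 0.0667 s.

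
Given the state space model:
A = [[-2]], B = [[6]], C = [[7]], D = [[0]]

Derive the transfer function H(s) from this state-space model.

(sI - A)⁻¹ = 1/(s + 2). H(s) = 7 × 6/(s + 2) + 0 = 42/(s + 2).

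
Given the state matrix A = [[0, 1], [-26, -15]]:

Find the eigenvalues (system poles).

det(A - λI) = λ² - (-15)λ + 26 = (λ - (-2))(λ - (-13)). Eigenvalues: -2, -13.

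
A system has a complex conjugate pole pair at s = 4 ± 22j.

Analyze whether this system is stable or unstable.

Real part of poles is 4 (> 0, right half-plane). Unstable.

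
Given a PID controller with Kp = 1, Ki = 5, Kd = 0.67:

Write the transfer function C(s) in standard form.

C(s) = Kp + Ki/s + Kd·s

Substituting values: C(s) = 1 + 5/s + 0.67s = (0.67s² + s + 5)/s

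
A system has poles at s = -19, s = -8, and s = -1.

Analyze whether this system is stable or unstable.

All poles are in the left half-plane. System is stable.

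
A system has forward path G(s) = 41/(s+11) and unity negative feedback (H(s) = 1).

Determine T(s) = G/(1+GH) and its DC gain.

T(s) = G/(1+GH) = [41/(s+11)] / [1 + 41/(s+11)] = 41/(s+11+41) = 41/(s+52). DC gain = 41/52 = 0.7885.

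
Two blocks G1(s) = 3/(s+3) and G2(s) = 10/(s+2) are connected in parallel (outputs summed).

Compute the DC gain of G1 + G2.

Parallel: G_eq = G1 + G2. DC gain = G1(0) + G2(0) = 3/3 + 10/2 = 1 + 5 = 6.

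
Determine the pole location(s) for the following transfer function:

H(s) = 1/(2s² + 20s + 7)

Discriminant = 20² - 4×2×7 = 400 - 56 = 344 > 0, so two distinct real poles. Using quadratic formula: s = (-20 ± √344)/(2×2) = (-20 ± √344)/4, with √344 ≈ 18.5472. s₁ ≈ -0.3632, s₂ ≈ -9.6368. Poles: s₁ = -0.3632, s₂ = -9.6368.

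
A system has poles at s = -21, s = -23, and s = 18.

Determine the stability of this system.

Pole(s) at s = 18 are not in the left half-plane. System is unstable.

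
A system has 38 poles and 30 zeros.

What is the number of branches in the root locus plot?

Root locus has n branches where n = number of poles = 38.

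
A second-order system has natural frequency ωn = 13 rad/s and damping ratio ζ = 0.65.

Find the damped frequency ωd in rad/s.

ωd = ωn√(1 - ζ²) = 13√(1 - 0.65²) = 9.88 rad/s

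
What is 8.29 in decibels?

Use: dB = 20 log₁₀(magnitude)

dB = 20 log₁₀(8.29) = 18.4 dB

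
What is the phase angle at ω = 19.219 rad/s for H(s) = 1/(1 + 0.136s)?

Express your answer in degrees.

Phase = -arctan(ωτ) = -arctan(19.219 × 0.136) = -69.1°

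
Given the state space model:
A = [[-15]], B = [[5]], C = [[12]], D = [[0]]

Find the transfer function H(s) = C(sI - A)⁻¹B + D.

(sI - A)⁻¹ = 1/(s + 15). H(s) = 12 × 5/(s + 15) + 0 = 60/(s + 15).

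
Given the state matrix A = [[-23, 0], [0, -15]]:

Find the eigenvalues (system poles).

For diagonal matrix, eigenvalues are diagonal entries: λ₁ = -23, λ₂ = -15.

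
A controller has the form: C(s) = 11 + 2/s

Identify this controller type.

This is a Proportional-Integral (PI) controller.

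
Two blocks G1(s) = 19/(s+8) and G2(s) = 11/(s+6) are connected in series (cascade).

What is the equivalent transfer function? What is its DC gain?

Series: multiply transfer functions. G_eq = 19/(s+8) × 11/(s+6) = 209/((s+8)(s+6)). DC gain = 209/(8×6) = 4.3542.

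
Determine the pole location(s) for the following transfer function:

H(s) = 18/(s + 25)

Pole is where denominator = 0: s + 25 = 0, so s = -25.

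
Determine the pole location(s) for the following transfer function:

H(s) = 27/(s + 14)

Pole is where denominator = 0: s + 14 = 0, so s = -14.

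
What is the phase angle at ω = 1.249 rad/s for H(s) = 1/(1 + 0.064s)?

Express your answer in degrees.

Phase = -arctan(ωτ) = -arctan(1.249 × 0.064) = -4.6°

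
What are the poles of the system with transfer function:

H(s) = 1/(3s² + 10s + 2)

Discriminant = 10² - 4×3×2 = 100 - 24 = 76 > 0, so two distinct real poles. Using quadratic formula: s = (-10 ± √76)/(2×3) = (-10 ± √76)/6, with √76 ≈ 8.7178. s₁ ≈ -0.2137, s₂ ≈ -3.1196. Poles: s₁ = -0.2137, s₂ = -3.1196.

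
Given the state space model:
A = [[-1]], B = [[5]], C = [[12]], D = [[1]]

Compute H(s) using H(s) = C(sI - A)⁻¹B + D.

(sI - A)⁻¹ = 1/(s + 1). H(s) = 12×5/(s + 1) + 1 = (s + 61)/(s + 1).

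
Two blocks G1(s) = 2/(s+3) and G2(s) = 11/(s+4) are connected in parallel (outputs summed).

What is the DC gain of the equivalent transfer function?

Parallel: G_eq = G1 + G2. DC gain = G1(0) + G2(0) = 2/3 + 11/4 = 0.6667 + 2.75 = 3.4167.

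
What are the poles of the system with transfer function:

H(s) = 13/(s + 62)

Pole is where denominator = 0: s + 62 = 0, so s = -62.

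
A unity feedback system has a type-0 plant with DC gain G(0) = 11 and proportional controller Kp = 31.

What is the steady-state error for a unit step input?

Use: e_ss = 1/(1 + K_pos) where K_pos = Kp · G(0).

K_pos = Kp · G(0) = 31 × 11 = 341. e_ss = 1/(1 + 341) = 0.0029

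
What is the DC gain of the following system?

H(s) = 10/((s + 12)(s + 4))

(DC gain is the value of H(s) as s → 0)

DC gain = H(0) = 10/(12 × 4) = 10/48 = 0.2083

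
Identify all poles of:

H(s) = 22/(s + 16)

Pole is where denominator = 0: s + 16 = 0, so s = -16.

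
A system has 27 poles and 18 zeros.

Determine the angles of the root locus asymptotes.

n - m = 27 - 18 = 9. Angles: θk = (2k + 1)·180°/9 = 20°, 60°, 100°, 140°, 180°, 220°, 260°, 300°, 340°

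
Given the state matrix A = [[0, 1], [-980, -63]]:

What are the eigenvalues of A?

det(A - λI) = λ² - (-63)λ + 980 = (λ - (-35))(λ - (-28)). Eigenvalues: -35, -28.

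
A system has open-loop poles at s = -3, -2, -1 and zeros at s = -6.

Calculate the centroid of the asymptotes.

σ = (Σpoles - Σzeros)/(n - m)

σ = (Σpoles - Σzeros)/(n - m) = (-6 - (-6))/(3 - 1) = 0/2 = 0.0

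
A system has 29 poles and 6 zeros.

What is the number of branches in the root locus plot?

Root locus has n branches where n = number of poles = 29.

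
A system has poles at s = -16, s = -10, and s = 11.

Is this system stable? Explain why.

Pole(s) at s = 11 are not in the left half-plane. System is unstable.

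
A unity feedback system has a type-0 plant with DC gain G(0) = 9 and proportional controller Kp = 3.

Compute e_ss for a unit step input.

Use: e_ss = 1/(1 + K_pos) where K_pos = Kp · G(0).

K_pos = Kp · G(0) = 3 × 9 = 27. e_ss = 1/(1 + 27) = 0.0357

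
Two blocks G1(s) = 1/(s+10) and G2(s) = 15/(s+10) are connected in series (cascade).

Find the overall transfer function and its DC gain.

Series: multiply transfer functions. G_eq = 1/(s+10) × 15/(s+10) = 15/((s+10)(s+10)). DC gain = 15/(10×10) = 0.15.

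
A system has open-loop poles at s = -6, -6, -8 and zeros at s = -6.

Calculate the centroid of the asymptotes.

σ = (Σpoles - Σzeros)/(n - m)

σ = (Σpoles - Σzeros)/(n - m) = (-20 - (-6))/(3 - 1) = -14/2 = -7.0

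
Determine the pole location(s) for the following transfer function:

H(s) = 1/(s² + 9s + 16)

Discriminant = 9² - 4×1×16 = 81 - 64 = 17 > 0, so two distinct real poles. Using quadratic formula: s = (-9 ± √17)/(2×1) = (-9 ± √17)/2, with √17 ≈ 4.1231. s₁ ≈ -2.4384, s₂ ≈ -6.5616. Poles: s₁ = -2.4384, s₂ = -6.5616.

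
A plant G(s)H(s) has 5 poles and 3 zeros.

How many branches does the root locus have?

Root locus has n branches where n = number of poles = 5.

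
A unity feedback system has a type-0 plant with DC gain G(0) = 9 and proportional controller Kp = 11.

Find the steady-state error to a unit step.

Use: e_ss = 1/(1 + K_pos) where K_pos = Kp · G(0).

K_pos = Kp · G(0) = 11 × 9 = 99. e_ss = 1/(1 + 99) = 0.01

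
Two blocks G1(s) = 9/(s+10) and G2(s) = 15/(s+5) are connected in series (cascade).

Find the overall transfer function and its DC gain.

Series: multiply transfer functions. G_eq = 9/(s+10) × 15/(s+5) = 135/((s+10)(s+5)). DC gain = 135/(10×5) = 2.7.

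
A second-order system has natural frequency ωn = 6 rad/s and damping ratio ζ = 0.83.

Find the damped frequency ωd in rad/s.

ωd = ωn√(1 - ζ²) = 6√(1 - 0.83²) = 3.35 rad/s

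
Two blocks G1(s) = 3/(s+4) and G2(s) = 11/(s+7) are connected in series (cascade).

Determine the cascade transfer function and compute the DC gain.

Series: multiply transfer functions. G_eq = 3/(s+4) × 11/(s+7) = 33/((s+4)(s+7)). DC gain = 33/(4×7) = 1.1786.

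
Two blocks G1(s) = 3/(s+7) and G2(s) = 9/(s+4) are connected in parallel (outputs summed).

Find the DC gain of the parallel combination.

Parallel: G_eq = G1 + G2. DC gain = G1(0) + G2(0) = 3/7 + 9/4 = 0.4286 + 2.25 = 2.6786.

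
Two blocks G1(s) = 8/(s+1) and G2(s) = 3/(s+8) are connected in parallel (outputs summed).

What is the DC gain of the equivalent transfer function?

Parallel: G_eq = G1 + G2. DC gain = G1(0) + G2(0) = 8/1 + 3/8 = 8 + 0.375 = 8.375.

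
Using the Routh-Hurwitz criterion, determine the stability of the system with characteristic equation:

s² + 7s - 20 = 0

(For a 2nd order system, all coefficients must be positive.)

Coefficients: 1, 7, -20. c=-20 not positive, so system is unstable.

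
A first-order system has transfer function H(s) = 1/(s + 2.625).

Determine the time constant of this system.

For H(s) = 1/(s + 1/τ), the pole is at -1/τ = -2.625, so τ = 1/2.625 = 0.3810 s.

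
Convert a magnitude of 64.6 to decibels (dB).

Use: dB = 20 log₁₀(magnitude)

dB = 20 log₁₀(64.6) = 36.2 dB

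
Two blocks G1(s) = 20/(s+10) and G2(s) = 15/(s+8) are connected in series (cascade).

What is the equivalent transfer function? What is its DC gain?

Series: multiply transfer functions. G_eq = 20/(s+10) × 15/(s+8) = 300/((s+10)(s+8)). DC gain = 300/(10×8) = 3.75.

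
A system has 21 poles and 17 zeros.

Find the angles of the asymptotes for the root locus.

n - m = 21 - 17 = 4. Angles: θk = (2k + 1)·180°/4 = 45°, 135°, 225°, 315°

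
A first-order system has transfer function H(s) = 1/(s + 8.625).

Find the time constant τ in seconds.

For H(s) = 1/(s + 1/τ), the pole is at -1/τ = -8.625, so τ = 1/8.625 = 0.1159 s.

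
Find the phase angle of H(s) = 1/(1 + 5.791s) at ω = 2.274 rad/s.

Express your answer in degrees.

Phase = -arctan(ωτ) = -arctan(2.274 × 5.791) = -85.7°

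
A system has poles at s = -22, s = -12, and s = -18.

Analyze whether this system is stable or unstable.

All poles are in the left half-plane. System is stable.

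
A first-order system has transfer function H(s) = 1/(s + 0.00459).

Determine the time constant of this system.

For H(s) = 1/(s + 1/τ), the pole is at -1/τ = -0.00459, so τ = 1/0.00459 = 217.9 s.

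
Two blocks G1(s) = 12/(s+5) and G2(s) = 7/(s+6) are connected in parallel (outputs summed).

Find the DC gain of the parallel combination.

Parallel: G_eq = G1 + G2. DC gain = G1(0) + G2(0) = 12/5 + 7/6 = 2.4 + 1.1667 = 3.5667.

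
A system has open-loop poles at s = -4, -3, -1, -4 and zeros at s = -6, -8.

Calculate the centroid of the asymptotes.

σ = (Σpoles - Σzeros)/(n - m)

σ = (Σpoles - Σzeros)/(n - m) = (-12 - (-14))/(4 - 2) = 2/2 = 1.0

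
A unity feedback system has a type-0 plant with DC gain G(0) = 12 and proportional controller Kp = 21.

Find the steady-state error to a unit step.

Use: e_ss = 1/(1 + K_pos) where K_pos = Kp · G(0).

K_pos = Kp · G(0) = 21 × 12 = 252. e_ss = 1/(1 + 252) = 0.0040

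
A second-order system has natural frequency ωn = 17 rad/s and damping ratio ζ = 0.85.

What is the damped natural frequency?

ωd = ωn√(1 - ζ²) = 17√(1 - 0.85²) = 8.96 rad/s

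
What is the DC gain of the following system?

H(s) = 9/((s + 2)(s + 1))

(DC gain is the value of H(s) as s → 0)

DC gain = H(0) = 9/(2 × 1) = 9/2 = 4.5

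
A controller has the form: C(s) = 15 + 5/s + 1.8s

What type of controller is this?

This is a Proportional-Integral-Derivative (PID) controller.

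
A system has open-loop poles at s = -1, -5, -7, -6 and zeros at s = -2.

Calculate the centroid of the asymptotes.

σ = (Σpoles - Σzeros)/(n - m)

σ = (Σpoles - Σzeros)/(n - m) = (-19 - (-2))/(4 - 1) = -17/3 = -5.67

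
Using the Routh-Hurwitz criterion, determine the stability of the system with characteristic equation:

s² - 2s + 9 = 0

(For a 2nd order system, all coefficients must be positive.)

Coefficients: 1, -2, 9. b=-2 not positive, so system is unstable.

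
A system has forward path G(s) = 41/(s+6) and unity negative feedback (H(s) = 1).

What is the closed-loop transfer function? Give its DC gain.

T(s) = G/(1+GH) = [41/(s+6)] / [1 + 41/(s+6)] = 41/(s+6+41) = 41/(s+47). DC gain = 41/47 = 0.8723.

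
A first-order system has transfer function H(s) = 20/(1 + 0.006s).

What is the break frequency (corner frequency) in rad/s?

Corner frequency = 1/τ = 1/0.006 = 166.667 rad/s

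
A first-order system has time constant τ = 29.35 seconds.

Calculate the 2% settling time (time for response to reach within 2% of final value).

For first-order system, 2% settling time ≈ 4τ = 4 × 29.35 = 117.4 s.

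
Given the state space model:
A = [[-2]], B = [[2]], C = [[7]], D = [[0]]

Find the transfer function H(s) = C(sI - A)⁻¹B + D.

(sI - A)⁻¹ = 1/(s + 2). H(s) = 7 × 2/(s + 2) + 0 = 14/(s + 2).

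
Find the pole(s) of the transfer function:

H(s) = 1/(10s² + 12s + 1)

Discriminant = 12² - 4×10×1 = 144 - 40 = 104 > 0, so two distinct real poles. Using quadratic formula: s = (-12 ± √104)/(2×10) = (-12 ± √104)/20, with √104 ≈ 10.1980. s₁ ≈ -0.0901, s₂ ≈ -1.1099. Poles: s₁ = -0.0901, s₂ = -1.1099.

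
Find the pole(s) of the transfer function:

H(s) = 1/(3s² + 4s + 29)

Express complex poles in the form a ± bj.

Discriminant = 4² - 4×3×29 = 16 - 348 = -332 < 0, so the poles are a complex conjugate pair s = (-4 ± j√332)/(2×3). Real part = -4/(2×3) = -4/6 ≈ -0.6667; imaginary part = ±√332/(2×3) ≈ 3.0368. Poles: s = -0.6667 ± 3.0368j.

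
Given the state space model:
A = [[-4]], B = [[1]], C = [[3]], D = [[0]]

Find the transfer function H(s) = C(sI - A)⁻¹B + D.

(sI - A)⁻¹ = 1/(s + 4). H(s) = 3 × 1/(s + 4) + 0 = 3/(s + 4).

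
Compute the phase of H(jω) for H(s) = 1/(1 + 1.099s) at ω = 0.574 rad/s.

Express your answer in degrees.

Phase = -arctan(ωτ) = -arctan(0.574 × 1.099) = -32.2°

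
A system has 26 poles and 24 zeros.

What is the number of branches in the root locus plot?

Root locus has n branches where n = number of poles = 26.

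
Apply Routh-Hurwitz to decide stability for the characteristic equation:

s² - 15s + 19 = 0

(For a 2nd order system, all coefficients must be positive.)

Coefficients: 1, -15, 19. b=-15 not positive, so system is unstable.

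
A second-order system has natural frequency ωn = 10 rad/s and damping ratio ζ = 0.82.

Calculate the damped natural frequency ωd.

ωd = ωn√(1 - ζ²) = 10√(1 - 0.82²) = 5.72 rad/s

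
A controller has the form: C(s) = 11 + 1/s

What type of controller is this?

This is a Proportional-Integral (PI) controller.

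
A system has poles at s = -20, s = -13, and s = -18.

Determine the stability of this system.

All poles are in the left half-plane. System is stable.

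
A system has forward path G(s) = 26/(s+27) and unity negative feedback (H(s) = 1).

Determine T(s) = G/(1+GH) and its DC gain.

T(s) = G/(1+GH) = [26/(s+27)] / [1 + 26/(s+27)] = 26/(s+27+26) = 26/(s+53). DC gain = 26/53 = 0.4906.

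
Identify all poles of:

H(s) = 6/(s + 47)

Pole is where denominator = 0: s + 47 = 0, so s = -47.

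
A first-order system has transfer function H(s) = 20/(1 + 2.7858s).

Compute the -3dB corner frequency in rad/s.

Corner frequency = 1/τ = 1/2.7858 = 0.359 rad/s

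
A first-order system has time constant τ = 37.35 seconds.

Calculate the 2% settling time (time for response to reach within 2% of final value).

For first-order system, 2% settling time ≈ 4τ = 4 × 37.35 = 149.4 s.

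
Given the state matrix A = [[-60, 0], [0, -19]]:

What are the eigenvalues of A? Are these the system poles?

For diagonal matrix, eigenvalues are diagonal entries: λ₁ = -60, λ₂ = -19. Eigenvalues of A = system poles.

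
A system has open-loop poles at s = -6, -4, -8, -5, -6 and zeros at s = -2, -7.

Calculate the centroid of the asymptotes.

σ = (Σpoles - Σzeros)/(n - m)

σ = (Σpoles - Σzeros)/(n - m) = (-29 - (-9))/(5 - 2) = -20/3 = -6.67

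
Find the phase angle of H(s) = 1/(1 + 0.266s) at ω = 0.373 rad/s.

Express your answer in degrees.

Phase = -arctan(ωτ) = -arctan(0.373 × 0.266) = -5.7°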